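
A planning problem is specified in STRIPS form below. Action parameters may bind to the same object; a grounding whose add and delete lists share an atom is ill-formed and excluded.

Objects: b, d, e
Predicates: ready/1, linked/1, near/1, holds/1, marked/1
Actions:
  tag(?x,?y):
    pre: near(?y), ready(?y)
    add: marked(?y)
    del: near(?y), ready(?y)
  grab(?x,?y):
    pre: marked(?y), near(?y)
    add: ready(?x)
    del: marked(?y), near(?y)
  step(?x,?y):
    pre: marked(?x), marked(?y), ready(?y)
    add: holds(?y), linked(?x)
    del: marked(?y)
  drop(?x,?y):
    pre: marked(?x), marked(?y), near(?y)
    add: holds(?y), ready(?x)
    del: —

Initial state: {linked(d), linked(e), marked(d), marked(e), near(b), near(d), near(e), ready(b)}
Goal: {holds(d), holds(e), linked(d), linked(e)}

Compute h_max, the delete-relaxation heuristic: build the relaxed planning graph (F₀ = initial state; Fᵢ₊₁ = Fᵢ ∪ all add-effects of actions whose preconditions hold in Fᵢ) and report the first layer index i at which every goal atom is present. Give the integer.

1

F0 = init (8 atoms)
F1 = F0 ∪ {holds(d), holds(e), marked(b), ready(d), ready(e)}  (13 atoms)
goal ⊆ F1  ⇒  h_max = 1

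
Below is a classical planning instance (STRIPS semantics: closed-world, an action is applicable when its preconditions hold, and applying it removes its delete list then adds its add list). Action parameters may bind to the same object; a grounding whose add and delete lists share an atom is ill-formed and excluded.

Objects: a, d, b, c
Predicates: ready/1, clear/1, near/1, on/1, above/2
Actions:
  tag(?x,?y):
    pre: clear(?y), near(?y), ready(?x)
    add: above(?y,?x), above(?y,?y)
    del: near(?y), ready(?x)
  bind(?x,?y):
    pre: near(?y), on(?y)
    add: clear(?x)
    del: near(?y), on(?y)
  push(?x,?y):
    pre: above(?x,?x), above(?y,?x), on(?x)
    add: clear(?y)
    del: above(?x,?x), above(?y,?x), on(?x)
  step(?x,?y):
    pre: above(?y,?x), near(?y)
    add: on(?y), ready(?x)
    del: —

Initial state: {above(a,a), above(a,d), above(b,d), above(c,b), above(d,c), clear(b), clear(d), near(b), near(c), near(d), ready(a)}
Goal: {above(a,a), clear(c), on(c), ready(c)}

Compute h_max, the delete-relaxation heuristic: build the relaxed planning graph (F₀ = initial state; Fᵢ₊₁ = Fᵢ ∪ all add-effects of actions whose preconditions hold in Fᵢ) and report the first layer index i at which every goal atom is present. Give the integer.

2

F0 = init (11 atoms)
F1 = F0 ∪ {above(b,a), above(b,b), above(d,a), above(d,d), on(b), on(c), on(d), ready(b), ready(c), ready(d)}  (21 atoms)
F2 = F1 ∪ {above(b,c), above(d,b), clear(a), clear(c)}  (25 atoms)
goal ⊆ F2  ⇒  h_max = 2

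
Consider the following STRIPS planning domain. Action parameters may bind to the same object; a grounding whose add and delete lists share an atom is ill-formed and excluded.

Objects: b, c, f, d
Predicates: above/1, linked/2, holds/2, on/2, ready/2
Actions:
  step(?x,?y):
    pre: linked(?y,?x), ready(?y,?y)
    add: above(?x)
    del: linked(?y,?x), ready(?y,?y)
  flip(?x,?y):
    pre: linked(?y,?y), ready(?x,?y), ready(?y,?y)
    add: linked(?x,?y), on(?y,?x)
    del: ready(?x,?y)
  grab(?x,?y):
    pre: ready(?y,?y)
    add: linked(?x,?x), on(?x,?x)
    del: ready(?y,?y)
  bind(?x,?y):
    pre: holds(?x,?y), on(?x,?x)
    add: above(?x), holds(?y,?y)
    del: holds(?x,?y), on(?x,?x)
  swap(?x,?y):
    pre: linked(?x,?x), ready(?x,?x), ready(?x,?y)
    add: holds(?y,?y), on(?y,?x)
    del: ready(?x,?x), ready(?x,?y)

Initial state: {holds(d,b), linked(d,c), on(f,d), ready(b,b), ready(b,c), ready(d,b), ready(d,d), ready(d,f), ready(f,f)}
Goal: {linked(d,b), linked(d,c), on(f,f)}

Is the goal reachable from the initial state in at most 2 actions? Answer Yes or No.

No

1. grab(b,f)  →  {holds(d,b), linked(b,b), linked(d,c), on(b,b), on(f,d), ready(b,b), ready(b,c), ready(d,b), ready(d,d), ready(d,f)}
2. flip(d,b)  →  {holds(d,b), linked(b,b), linked(d,b), linked(d,c), on(b,b), on(b,d), on(f,d), ready(b,b), ready(b,c), ready(d,d), ready(d,f)}
3. grab(f,b)  →  {holds(d,b), linked(b,b), linked(d,b), linked(d,c), linked(f,f), on(b,b), on(b,d), on(f,d), on(f,f), ready(b,c), ready(d,d), ready(d,f)}
optimal plan length = 3; 3 > 2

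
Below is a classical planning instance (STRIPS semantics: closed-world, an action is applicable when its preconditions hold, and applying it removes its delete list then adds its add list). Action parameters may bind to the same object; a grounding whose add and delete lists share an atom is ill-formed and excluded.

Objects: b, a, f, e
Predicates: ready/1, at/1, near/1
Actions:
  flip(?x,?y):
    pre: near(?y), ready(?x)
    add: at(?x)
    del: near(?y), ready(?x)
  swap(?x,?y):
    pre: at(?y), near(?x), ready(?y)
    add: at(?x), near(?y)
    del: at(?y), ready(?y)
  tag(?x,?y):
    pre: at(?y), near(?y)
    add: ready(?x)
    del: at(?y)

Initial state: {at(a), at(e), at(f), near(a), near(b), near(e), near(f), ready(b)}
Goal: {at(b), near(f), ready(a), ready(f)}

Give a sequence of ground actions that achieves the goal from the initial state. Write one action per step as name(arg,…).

flip(b,b); tag(a,a); tag(f,f)

1. flip(b,b)  →  {at(a), at(b), at(e), at(f), near(a), near(e), near(f)}
2. tag(a,a)  →  {at(b), at(e), at(f), near(a), near(e), near(f), ready(a)}
3. tag(f,f)  →  {at(b), at(e), near(a), near(e), near(f), ready(a), ready(f)}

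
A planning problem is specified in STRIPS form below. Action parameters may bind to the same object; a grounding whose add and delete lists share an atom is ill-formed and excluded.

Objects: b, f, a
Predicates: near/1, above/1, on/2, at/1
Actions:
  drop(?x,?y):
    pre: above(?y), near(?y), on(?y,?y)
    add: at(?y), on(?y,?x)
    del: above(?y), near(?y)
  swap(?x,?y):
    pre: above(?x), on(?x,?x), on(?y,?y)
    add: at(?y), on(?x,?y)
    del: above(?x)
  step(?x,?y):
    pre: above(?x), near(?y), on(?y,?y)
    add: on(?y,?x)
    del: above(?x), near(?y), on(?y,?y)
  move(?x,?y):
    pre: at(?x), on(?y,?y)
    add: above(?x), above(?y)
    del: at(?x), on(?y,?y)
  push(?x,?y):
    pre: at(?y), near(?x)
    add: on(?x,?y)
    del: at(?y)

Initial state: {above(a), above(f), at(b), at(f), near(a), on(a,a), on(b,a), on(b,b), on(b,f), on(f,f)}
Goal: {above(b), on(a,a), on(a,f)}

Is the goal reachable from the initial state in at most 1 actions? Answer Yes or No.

No

1. drop(f,a)  →  {above(f), at(a), at(b), at(f), on(a,a), on(a,f), on(b,a), on(b,b), on(b,f), on(f,f)}
2. move(b,b)  →  {above(b), above(f), at(a), at(f), on(a,a), on(a,f), on(b,a), on(b,f), on(f,f)}
optimal plan length = 2; 2 > 1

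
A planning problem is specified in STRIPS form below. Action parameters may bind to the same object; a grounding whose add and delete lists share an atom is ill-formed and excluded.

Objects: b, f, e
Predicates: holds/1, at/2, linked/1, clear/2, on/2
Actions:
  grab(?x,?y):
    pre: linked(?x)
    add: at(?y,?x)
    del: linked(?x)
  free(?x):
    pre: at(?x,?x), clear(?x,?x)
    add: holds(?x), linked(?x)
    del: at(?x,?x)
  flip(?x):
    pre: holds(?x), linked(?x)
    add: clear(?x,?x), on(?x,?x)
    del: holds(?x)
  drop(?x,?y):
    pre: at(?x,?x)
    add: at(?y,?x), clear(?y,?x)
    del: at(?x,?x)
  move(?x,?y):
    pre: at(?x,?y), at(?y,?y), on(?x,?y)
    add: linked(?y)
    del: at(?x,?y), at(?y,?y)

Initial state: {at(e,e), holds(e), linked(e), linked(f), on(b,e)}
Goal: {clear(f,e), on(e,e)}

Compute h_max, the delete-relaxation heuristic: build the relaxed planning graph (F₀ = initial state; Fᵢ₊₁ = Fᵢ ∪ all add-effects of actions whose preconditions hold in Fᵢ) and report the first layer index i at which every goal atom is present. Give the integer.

1

F0 = init (5 atoms)
F1 = F0 ∪ {at(b,e), at(b,f), at(e,f), at(f,e), at(f,f), clear(b,e), clear(e,e), clear(f,e), on(e,e)}  (14 atoms)
goal ⊆ F1  ⇒  h_max = 1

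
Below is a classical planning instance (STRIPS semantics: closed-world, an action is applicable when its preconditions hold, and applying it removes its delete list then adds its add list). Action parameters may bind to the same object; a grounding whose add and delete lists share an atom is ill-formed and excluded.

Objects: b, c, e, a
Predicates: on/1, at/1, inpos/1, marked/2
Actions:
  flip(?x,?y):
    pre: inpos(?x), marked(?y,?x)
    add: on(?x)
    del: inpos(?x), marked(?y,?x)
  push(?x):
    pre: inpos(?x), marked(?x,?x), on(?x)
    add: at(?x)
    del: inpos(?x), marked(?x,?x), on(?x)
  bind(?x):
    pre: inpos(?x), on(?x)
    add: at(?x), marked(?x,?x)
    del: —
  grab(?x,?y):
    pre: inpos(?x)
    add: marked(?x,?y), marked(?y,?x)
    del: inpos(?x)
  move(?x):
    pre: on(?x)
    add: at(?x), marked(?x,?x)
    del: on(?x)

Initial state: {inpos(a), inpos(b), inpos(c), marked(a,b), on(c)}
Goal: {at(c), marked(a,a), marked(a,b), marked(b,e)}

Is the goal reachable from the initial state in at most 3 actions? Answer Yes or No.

1. bind(c)  →  {at(c), inpos(a), inpos(b), inpos(c), marked(a,b), marked(c,c), on(c)}
2. grab(b,e)  →  {at(c), inpos(a), inpos(c), marked(a,b), marked(b,e), marked(c,c), marked(e,b), on(c)}
3. grab(a,a)  →  {at(c), inpos(c), marked(a,a), marked(a,b), marked(b,e), marked(c,c), marked(e,b), on(c)}
optimal plan length = 3; 3 ≤ 3

Yes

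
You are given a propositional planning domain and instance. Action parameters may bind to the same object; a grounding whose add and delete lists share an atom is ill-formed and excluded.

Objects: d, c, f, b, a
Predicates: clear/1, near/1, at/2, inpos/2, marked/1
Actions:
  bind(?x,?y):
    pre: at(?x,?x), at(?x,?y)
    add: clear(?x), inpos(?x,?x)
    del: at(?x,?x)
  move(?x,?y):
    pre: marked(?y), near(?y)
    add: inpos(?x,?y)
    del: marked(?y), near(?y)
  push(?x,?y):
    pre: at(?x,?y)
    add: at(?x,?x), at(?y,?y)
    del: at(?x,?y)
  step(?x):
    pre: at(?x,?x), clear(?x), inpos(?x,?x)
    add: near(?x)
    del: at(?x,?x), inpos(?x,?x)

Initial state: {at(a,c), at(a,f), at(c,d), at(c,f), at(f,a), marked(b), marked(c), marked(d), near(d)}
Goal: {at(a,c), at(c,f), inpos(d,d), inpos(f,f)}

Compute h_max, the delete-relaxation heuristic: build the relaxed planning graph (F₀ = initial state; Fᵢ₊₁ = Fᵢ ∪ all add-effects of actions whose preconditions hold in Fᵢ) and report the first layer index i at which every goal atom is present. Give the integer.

2

F0 = init (9 atoms)
F1 = F0 ∪ {at(a,a), at(c,c), at(d,d), at(f,f), inpos(a,d), inpos(b,d), inpos(c,d), inpos(d,d), inpos(f,d)}  (18 atoms)
F2 = F1 ∪ {clear(a), clear(c), clear(d), clear(f), inpos(a,a), inpos(c,c), inpos(f,f)}  (25 atoms)
goal ⊆ F2  ⇒  h_max = 2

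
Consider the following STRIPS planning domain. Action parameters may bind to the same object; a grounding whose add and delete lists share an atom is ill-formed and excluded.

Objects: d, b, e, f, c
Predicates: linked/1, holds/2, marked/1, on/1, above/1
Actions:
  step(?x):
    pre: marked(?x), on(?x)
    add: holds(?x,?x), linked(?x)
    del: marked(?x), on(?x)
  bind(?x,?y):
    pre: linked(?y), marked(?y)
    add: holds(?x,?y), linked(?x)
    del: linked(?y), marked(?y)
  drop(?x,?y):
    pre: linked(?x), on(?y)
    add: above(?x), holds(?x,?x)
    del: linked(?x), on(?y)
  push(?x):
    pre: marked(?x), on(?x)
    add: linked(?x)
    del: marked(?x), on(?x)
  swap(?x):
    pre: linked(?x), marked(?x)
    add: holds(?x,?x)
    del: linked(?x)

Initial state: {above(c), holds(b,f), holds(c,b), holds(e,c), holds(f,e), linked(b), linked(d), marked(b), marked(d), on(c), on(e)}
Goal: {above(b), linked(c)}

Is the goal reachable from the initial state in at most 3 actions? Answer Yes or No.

Yes

1. bind(c,d)  →  {above(c), holds(b,f), holds(c,b), holds(c,d), holds(e,c), holds(f,e), linked(b), linked(c), marked(b), on(c), on(e)}
2. drop(b,e)  →  {above(b), above(c), holds(b,b), holds(b,f), holds(c,b), holds(c,d), holds(e,c), holds(f,e), linked(c), marked(b), on(c)}
optimal plan length = 2; 2 ≤ 3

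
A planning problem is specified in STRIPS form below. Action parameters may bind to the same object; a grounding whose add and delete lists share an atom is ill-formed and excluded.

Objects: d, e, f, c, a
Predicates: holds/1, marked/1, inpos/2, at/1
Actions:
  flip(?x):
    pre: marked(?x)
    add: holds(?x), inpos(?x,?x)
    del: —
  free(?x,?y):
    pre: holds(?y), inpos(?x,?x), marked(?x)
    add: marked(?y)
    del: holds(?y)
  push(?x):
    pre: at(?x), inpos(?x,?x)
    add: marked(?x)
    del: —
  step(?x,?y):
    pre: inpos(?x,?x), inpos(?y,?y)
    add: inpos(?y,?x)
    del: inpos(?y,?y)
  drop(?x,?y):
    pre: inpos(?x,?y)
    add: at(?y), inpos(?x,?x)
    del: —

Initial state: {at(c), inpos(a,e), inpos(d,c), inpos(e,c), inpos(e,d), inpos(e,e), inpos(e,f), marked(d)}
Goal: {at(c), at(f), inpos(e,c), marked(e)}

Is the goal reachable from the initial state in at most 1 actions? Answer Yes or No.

No

1. drop(e,e)  →  {at(c), at(e), inpos(a,e), inpos(d,c), inpos(e,c), inpos(e,d), inpos(e,e), inpos(e,f), marked(d)}
2. push(e)  →  {at(c), at(e), inpos(a,e), inpos(d,c), inpos(e,c), inpos(e,d), inpos(e,e), inpos(e,f), marked(d), marked(e)}
3. drop(e,f)  →  {at(c), at(e), at(f), inpos(a,e), inpos(d,c), inpos(e,c), inpos(e,d), inpos(e,e), inpos(e,f), marked(d), marked(e)}
optimal plan length = 3; 3 > 1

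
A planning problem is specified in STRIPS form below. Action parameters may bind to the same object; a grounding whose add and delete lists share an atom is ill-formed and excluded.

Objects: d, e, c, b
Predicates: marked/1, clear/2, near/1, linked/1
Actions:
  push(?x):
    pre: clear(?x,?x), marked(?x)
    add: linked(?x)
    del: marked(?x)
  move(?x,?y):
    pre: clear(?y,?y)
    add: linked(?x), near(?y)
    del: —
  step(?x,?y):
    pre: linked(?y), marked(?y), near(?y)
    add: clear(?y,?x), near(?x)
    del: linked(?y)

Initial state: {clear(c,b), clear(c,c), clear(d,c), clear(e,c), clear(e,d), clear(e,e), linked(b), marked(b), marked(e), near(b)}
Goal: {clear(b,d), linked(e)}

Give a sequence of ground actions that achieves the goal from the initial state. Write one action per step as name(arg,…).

1. push(e)  →  {clear(c,b), clear(c,c), clear(d,c), clear(e,c), clear(e,d), clear(e,e), linked(b), linked(e), marked(b), near(b)}
2. step(d,b)  →  {clear(b,d), clear(c,b), clear(c,c), clear(d,c), clear(e,c), clear(e,d), clear(e,e), linked(e), marked(b), near(b), near(d)}

push(e); step(d,b)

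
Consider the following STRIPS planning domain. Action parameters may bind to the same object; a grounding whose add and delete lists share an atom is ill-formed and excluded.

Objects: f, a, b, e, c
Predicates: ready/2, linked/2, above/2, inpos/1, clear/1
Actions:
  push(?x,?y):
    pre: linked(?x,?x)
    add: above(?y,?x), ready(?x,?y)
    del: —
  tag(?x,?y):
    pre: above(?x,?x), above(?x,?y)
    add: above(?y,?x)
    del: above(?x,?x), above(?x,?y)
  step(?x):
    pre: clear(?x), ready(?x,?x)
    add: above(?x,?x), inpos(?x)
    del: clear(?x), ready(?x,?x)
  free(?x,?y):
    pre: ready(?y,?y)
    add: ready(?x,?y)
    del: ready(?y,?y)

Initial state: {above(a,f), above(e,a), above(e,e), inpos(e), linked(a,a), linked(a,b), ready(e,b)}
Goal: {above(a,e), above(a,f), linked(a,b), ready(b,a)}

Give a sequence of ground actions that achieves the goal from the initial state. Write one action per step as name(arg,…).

1. push(a,a)  →  {above(a,a), above(a,f), above(e,a), above(e,e), inpos(e), linked(a,a), linked(a,b), ready(a,a), ready(e,b)}
2. tag(e,a)  →  {above(a,a), above(a,e), above(a,f), inpos(e), linked(a,a), linked(a,b), ready(a,a), ready(e,b)}
3. free(b,a)  →  {above(a,a), above(a,e), above(a,f), inpos(e), linked(a,a), linked(a,b), ready(b,a), ready(e,b)}

push(a,a); tag(e,a); free(b,a)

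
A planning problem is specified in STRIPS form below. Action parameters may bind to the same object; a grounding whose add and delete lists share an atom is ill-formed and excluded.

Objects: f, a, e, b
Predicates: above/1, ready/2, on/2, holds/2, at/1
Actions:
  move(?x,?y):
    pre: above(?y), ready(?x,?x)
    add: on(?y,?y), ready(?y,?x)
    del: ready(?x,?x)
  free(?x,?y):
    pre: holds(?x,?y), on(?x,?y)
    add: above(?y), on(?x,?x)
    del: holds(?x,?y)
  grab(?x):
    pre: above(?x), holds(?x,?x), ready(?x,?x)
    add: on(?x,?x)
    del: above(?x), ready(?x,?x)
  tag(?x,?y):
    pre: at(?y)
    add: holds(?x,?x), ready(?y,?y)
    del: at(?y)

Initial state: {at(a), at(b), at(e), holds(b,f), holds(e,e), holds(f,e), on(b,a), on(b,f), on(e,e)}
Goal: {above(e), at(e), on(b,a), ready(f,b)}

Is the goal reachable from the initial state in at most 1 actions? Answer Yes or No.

No

1. free(e,e)  →  {above(e), at(a), at(b), at(e), holds(b,f), holds(f,e), on(b,a), on(b,f), on(e,e)}
2. free(b,f)  →  {above(e), above(f), at(a), at(b), at(e), holds(f,e), on(b,a), on(b,b), on(b,f), on(e,e)}
3. tag(f,b)  →  {above(e), above(f), at(a), at(e), holds(f,e), holds(f,f), on(b,a), on(b,b), on(b,f), on(e,e), ready(b,b)}
4. move(b,f)  →  {above(e), above(f), at(a), at(e), holds(f,e), holds(f,f), on(b,a), on(b,b), on(b,f), on(e,e), on(f,f), ready(f,b)}
optimal plan length = 4; 4 > 1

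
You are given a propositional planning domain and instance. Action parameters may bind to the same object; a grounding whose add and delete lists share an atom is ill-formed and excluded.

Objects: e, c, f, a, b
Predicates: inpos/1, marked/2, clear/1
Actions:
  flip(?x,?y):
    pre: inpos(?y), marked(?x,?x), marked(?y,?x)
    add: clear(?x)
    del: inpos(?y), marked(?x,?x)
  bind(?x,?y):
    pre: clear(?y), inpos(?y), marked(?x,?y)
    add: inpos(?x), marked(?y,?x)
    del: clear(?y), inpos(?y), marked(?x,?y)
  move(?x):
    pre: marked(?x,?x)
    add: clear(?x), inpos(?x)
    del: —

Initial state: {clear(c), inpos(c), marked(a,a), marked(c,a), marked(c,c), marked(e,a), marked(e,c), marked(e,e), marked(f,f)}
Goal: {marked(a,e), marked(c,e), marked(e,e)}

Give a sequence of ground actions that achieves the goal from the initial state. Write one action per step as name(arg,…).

bind(e,c); move(a); bind(e,a)

1. bind(e,c)  →  {inpos(e), marked(a,a), marked(c,a), marked(c,c), marked(c,e), marked(e,a), marked(e,e), marked(f,f)}
2. move(a)  →  {clear(a), inpos(a), inpos(e), marked(a,a), marked(c,a), marked(c,c), marked(c,e), marked(e,a), marked(e,e), marked(f,f)}
3. bind(e,a)  →  {inpos(e), marked(a,a), marked(a,e), marked(c,a), marked(c,c), marked(c,e), marked(e,e), marked(f,f)}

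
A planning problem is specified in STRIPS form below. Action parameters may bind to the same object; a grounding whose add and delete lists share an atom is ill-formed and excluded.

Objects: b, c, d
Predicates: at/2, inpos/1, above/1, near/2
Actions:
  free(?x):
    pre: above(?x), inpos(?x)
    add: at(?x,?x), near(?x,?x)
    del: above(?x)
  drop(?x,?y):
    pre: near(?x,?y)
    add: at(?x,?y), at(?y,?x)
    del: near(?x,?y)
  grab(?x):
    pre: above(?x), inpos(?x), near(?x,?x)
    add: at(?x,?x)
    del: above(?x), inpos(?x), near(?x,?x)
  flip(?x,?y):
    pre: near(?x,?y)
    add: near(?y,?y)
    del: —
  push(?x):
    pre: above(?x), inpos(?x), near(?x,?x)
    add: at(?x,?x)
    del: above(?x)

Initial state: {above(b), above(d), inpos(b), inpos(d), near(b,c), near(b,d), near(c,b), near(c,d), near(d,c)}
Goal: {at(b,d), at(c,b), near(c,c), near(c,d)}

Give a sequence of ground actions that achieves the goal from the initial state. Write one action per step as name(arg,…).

drop(b,c); drop(b,d); flip(d,c)

1. drop(b,c)  →  {above(b), above(d), at(b,c), at(c,b), inpos(b), inpos(d), near(b,d), near(c,b), near(c,d), near(d,c)}
2. drop(b,d)  →  {above(b), above(d), at(b,c), at(b,d), at(c,b), at(d,b), inpos(b), inpos(d), near(c,b), near(c,d), near(d,c)}
3. flip(d,c)  →  {above(b), above(d), at(b,c), at(b,d), at(c,b), at(d,b), inpos(b), inpos(d), near(c,b), near(c,c), near(c,d), near(d,c)}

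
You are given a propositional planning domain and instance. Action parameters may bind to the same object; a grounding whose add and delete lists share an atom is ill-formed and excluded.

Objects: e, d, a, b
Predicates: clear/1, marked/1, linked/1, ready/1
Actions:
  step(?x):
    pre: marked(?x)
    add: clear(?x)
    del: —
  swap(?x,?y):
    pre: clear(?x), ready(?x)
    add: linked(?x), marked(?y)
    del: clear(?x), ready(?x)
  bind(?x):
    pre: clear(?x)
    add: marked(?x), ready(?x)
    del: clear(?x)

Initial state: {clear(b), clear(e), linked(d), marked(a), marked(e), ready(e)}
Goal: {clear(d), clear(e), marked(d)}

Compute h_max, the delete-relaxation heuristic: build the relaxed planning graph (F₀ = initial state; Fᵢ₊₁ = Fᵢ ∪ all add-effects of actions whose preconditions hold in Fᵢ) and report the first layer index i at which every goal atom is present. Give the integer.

F0 = init (6 atoms)
F1 = F0 ∪ {clear(a), linked(e), marked(b), marked(d), ready(b)}  (11 atoms)
F2 = F1 ∪ {clear(d), linked(b), ready(a)}  (14 atoms)
goal ⊆ F2  ⇒  h_max = 2

2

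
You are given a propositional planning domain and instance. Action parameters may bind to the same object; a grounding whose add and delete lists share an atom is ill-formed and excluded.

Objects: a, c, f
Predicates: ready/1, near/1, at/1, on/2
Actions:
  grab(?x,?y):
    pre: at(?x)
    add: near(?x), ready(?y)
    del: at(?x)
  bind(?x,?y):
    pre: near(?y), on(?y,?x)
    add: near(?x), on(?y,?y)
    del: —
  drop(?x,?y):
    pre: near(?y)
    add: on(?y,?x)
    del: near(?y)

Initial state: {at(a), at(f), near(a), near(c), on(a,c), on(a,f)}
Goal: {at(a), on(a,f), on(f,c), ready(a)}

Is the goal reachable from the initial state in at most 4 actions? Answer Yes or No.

Yes

1. grab(f,a)  →  {at(a), near(a), near(c), near(f), on(a,c), on(a,f), ready(a)}
2. drop(c,f)  →  {at(a), near(a), near(c), on(a,c), on(a,f), on(f,c), ready(a)}
optimal plan length = 2; 2 ≤ 4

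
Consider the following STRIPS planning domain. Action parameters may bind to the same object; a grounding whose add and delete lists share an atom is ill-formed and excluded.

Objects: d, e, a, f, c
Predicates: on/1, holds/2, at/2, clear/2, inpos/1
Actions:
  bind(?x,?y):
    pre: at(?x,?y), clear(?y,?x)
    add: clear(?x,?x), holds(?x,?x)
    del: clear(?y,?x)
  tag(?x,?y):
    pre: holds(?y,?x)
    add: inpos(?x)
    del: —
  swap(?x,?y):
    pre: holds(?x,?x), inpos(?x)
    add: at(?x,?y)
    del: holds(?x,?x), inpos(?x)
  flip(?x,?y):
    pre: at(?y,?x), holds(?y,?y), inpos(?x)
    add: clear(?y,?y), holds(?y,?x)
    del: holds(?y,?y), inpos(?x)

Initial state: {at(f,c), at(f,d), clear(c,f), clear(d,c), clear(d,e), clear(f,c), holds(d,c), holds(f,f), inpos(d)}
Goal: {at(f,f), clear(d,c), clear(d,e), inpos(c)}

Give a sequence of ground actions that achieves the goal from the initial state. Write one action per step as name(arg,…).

1. tag(f,f)  →  {at(f,c), at(f,d), clear(c,f), clear(d,c), clear(d,e), clear(f,c), holds(d,c), holds(f,f), inpos(d), inpos(f)}
2. tag(c,d)  →  {at(f,c), at(f,d), clear(c,f), clear(d,c), clear(d,e), clear(f,c), holds(d,c), holds(f,f), inpos(c), inpos(d), inpos(f)}
3. swap(f,f)  →  {at(f,c), at(f,d), at(f,f), clear(c,f), clear(d,c), clear(d,e), clear(f,c), holds(d,c), inpos(c), inpos(d)}

tag(f,f); tag(c,d); swap(f,f)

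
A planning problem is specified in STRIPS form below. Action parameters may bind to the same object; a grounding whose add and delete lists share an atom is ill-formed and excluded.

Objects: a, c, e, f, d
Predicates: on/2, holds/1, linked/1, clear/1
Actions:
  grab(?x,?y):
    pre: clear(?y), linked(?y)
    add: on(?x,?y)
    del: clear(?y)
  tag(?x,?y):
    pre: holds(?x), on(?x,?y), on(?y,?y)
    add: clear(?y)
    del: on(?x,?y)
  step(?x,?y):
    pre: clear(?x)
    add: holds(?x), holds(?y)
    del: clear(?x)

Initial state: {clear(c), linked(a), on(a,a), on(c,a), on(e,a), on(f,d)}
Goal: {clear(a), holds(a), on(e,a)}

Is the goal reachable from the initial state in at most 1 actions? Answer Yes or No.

No

1. step(c,a)  →  {holds(a), holds(c), linked(a), on(a,a), on(c,a), on(e,a), on(f,d)}
2. tag(a,a)  →  {clear(a), holds(a), holds(c), linked(a), on(c,a), on(e,a), on(f,d)}
optimal plan length = 2; 2 > 1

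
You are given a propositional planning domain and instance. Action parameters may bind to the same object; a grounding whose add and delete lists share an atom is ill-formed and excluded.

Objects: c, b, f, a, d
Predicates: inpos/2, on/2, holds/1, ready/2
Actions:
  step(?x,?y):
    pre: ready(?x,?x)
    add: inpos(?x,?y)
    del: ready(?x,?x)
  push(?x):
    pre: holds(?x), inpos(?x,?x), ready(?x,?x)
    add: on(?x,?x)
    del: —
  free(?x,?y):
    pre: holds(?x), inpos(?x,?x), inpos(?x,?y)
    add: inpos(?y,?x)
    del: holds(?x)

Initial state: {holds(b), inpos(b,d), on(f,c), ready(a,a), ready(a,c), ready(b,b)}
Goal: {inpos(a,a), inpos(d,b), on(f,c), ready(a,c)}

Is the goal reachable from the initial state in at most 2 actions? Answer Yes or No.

No

1. step(b,b)  →  {holds(b), inpos(b,b), inpos(b,d), on(f,c), ready(a,a), ready(a,c)}
2. step(a,a)  →  {holds(b), inpos(a,a), inpos(b,b), inpos(b,d), on(f,c), ready(a,c)}
3. free(b,d)  →  {inpos(a,a), inpos(b,b), inpos(b,d), inpos(d,b), on(f,c), ready(a,c)}
optimal plan length = 3; 3 > 2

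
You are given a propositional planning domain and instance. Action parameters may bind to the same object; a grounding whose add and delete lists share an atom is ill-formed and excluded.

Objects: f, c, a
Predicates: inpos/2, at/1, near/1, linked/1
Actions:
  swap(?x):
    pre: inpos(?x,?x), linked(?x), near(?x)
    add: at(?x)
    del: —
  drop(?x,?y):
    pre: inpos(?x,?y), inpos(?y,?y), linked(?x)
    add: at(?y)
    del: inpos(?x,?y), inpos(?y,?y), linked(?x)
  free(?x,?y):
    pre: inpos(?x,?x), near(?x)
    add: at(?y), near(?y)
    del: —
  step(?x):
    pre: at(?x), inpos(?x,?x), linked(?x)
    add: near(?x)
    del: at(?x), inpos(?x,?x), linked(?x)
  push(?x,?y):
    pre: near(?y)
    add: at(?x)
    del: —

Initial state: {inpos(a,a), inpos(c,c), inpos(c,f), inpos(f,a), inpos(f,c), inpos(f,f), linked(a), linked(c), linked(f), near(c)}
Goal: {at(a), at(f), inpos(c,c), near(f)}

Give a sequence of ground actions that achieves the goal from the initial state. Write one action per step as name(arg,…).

1. drop(f,a)  →  {at(a), inpos(c,c), inpos(c,f), inpos(f,c), inpos(f,f), linked(a), linked(c), near(c)}
2. free(c,f)  →  {at(a), at(f), inpos(c,c), inpos(c,f), inpos(f,c), inpos(f,f), linked(a), linked(c), near(c), near(f)}

drop(f,a); free(c,f)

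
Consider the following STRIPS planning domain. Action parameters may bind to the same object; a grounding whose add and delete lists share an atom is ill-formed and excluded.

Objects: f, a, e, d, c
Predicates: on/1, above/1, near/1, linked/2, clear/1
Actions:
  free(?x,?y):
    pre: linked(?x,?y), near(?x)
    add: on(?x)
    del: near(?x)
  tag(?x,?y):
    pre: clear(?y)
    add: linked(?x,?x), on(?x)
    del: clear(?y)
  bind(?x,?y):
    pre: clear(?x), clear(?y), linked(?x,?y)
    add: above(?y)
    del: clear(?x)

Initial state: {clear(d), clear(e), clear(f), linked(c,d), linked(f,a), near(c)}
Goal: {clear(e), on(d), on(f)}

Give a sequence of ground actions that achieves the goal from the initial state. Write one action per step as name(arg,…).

1. tag(f,f)  →  {clear(d), clear(e), linked(c,d), linked(f,a), linked(f,f), near(c), on(f)}
2. tag(d,d)  →  {clear(e), linked(c,d), linked(d,d), linked(f,a), linked(f,f), near(c), on(d), on(f)}

tag(f,f); tag(d,d)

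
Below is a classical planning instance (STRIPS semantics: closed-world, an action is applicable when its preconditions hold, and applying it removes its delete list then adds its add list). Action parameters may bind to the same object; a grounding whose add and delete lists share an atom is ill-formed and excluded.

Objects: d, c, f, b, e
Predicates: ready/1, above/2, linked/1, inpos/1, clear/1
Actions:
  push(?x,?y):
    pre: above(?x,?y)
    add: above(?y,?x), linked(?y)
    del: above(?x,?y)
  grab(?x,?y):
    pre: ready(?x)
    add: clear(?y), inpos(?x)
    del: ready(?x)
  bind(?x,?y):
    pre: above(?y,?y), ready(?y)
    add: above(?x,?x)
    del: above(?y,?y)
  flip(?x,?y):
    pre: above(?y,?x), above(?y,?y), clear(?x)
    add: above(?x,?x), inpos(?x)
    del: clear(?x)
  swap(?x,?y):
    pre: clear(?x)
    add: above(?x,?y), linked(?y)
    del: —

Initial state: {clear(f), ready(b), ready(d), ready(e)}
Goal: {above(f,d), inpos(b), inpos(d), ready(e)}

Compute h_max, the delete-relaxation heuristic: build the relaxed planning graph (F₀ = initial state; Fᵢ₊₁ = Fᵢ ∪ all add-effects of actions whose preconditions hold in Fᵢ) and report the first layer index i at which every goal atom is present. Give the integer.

1

F0 = init (4 atoms)
F1 = F0 ∪ {above(f,b), above(f,c), above(f,d), above(f,e), above(f,f), clear(b), clear(c), clear(d), clear(e), inpos(b), inpos(d), inpos(e), linked(b), linked(c), linked(d), linked(e), linked(f)}  (21 atoms)
goal ⊆ F1  ⇒  h_max = 1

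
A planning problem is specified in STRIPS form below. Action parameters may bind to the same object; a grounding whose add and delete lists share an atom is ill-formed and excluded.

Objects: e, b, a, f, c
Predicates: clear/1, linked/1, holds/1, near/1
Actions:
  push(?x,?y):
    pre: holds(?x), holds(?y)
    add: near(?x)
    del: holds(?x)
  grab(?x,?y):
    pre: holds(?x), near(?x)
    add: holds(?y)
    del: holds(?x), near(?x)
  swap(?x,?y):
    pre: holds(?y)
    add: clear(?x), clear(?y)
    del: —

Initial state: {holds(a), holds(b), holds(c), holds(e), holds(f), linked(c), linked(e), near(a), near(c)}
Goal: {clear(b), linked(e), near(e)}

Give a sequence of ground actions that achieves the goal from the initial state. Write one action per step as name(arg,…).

push(e,e); swap(e,b)

1. push(e,e)  →  {holds(a), holds(b), holds(c), holds(f), linked(c), linked(e), near(a), near(c), near(e)}
2. swap(e,b)  →  {clear(b), clear(e), holds(a), holds(b), holds(c), holds(f), linked(c), linked(e), near(a), near(c), near(e)}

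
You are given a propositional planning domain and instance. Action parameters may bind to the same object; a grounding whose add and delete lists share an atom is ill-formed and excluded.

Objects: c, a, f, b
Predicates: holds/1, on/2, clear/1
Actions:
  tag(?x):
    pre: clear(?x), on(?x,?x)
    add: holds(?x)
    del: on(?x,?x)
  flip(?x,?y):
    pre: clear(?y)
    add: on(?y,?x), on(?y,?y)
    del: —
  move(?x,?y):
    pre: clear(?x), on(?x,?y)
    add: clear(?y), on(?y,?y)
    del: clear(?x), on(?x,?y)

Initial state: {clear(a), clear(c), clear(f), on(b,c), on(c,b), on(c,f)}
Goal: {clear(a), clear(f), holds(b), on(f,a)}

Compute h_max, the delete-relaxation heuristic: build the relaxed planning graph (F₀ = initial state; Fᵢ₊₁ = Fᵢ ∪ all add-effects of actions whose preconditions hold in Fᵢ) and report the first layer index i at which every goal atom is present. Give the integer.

2

F0 = init (6 atoms)
F1 = F0 ∪ {clear(b), on(a,a), on(a,b), on(a,c), on(a,f), on(b,b), on(c,a), on(c,c), on(f,a), on(f,b), on(f,c), on(f,f)}  (18 atoms)
F2 = F1 ∪ {holds(a), holds(b), holds(c), holds(f), on(b,a), on(b,f)}  (24 atoms)
goal ⊆ F2  ⇒  h_max = 2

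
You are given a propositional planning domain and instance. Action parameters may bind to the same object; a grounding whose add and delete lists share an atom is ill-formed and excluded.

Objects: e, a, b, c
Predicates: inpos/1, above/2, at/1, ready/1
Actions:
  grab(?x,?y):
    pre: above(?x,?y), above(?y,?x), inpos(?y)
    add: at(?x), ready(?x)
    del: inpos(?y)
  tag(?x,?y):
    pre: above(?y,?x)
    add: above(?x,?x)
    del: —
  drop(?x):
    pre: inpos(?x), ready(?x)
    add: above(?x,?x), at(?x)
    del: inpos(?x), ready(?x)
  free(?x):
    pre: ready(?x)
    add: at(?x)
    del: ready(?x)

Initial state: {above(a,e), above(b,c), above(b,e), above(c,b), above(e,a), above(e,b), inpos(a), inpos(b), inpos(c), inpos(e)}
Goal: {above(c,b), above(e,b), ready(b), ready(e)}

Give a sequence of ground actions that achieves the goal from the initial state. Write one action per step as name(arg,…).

grab(e,a); grab(b,e)

1. grab(e,a)  →  {above(a,e), above(b,c), above(b,e), above(c,b), above(e,a), above(e,b), at(e), inpos(b), inpos(c), inpos(e), ready(e)}
2. grab(b,e)  →  {above(a,e), above(b,c), above(b,e), above(c,b), above(e,a), above(e,b), at(b), at(e), inpos(b), inpos(c), ready(b), ready(e)}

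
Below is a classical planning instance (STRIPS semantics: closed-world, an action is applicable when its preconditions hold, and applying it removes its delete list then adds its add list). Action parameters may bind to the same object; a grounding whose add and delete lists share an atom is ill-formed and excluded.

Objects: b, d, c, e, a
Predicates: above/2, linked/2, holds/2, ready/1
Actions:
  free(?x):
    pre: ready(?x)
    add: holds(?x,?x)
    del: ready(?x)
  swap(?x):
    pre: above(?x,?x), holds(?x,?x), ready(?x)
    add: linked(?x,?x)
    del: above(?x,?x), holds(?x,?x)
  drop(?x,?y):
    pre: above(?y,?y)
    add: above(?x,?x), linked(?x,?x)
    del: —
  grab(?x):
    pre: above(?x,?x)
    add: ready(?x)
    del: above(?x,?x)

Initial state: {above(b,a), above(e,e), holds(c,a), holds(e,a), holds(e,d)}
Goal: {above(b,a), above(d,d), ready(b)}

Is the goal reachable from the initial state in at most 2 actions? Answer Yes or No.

1. drop(b,e)  →  {above(b,a), above(b,b), above(e,e), holds(c,a), holds(e,a), holds(e,d), linked(b,b)}
2. drop(d,b)  →  {above(b,a), above(b,b), above(d,d), above(e,e), holds(c,a), holds(e,a), holds(e,d), linked(b,b), linked(d,d)}
3. grab(b)  →  {above(b,a), above(d,d), above(e,e), holds(c,a), holds(e,a), holds(e,d), linked(b,b), linked(d,d), ready(b)}
optimal plan length = 3; 3 > 2

No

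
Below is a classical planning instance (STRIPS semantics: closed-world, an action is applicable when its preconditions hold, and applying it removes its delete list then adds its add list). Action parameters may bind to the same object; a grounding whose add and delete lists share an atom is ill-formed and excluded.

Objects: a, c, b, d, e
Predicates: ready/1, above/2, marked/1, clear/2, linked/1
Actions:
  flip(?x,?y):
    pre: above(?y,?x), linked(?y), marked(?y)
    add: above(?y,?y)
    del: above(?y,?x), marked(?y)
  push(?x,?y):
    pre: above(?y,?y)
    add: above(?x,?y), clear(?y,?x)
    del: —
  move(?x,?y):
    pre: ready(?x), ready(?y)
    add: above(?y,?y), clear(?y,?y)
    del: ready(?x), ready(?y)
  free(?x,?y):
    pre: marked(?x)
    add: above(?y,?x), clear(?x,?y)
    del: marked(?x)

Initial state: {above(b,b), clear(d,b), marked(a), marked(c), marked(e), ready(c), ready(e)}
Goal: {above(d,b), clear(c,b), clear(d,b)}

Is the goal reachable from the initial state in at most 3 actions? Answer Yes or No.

1. push(d,b)  →  {above(b,b), above(d,b), clear(b,d), clear(d,b), marked(a), marked(c), marked(e), ready(c), ready(e)}
2. free(c,b)  →  {above(b,b), above(b,c), above(d,b), clear(b,d), clear(c,b), clear(d,b), marked(a), marked(e), ready(c), ready(e)}
optimal plan length = 2; 2 ≤ 3

Yes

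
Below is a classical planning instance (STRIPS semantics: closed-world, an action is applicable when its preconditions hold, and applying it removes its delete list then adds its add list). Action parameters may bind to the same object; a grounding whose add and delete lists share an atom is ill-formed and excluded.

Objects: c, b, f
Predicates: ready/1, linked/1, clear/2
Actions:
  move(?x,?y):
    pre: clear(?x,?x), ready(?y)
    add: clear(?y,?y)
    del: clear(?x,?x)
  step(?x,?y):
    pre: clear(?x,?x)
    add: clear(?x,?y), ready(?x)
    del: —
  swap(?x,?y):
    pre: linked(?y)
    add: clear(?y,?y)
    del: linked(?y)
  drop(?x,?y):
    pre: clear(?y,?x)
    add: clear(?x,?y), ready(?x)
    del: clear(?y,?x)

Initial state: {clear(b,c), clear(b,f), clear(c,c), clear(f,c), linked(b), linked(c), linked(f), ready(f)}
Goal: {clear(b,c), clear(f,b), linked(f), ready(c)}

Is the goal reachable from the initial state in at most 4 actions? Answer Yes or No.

Yes

1. step(c,c)  →  {clear(b,c), clear(b,f), clear(c,c), clear(f,c), linked(b), linked(c), linked(f), ready(c), ready(f)}
2. drop(f,b)  →  {clear(b,c), clear(c,c), clear(f,b), clear(f,c), linked(b), linked(c), linked(f), ready(c), ready(f)}
optimal plan length = 2; 2 ≤ 4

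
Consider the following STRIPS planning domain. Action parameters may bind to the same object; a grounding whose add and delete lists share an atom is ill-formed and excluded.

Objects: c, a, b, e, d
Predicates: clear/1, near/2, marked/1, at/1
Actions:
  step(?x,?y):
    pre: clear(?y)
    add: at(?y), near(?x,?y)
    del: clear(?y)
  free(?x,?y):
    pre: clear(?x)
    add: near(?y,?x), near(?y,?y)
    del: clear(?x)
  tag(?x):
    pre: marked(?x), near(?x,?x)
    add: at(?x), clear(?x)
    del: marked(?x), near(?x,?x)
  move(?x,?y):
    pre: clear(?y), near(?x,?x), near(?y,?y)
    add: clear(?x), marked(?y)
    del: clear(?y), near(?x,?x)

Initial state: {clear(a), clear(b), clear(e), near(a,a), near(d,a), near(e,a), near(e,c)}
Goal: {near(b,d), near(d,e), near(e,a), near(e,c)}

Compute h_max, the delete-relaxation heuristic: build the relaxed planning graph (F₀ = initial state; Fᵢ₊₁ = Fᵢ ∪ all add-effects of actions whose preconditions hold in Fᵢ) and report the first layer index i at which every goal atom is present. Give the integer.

F0 = init (7 atoms)
F1 = F0 ∪ {at(a), at(b), at(e), near(a,b), near(a,e), near(b,a), near(b,b), near(b,e), near(c,a), near(c,b), near(c,c), near(c,e), near(d,b), near(d,d), near(d,e), near(e,b), near(e,e)}  (24 atoms)
F2 = F1 ∪ {clear(c), clear(d), marked(a), marked(b), marked(e)}  (29 atoms)
F3 = F2 ∪ {at(c), at(d), marked(c), marked(d), near(a,c), near(a,d), near(b,c), near(b,d), near(c,d), near(d,c), near(e,d)}  (40 atoms)
goal ⊆ F3  ⇒  h_max = 3

3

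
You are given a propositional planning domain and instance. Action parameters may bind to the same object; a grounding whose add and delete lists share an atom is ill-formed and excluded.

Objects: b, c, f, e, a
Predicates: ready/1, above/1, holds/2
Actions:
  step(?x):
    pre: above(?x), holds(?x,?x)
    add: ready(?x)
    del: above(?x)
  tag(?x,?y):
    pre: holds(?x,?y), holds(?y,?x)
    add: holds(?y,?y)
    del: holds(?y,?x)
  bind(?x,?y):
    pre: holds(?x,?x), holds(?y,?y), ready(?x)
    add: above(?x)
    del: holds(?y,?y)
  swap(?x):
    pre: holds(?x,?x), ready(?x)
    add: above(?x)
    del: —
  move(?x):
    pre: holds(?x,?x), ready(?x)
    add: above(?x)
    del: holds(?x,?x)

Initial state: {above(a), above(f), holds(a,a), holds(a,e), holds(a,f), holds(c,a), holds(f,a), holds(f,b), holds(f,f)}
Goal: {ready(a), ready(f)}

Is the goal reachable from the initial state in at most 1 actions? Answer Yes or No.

No

1. step(f)  →  {above(a), holds(a,a), holds(a,e), holds(a,f), holds(c,a), holds(f,a), holds(f,b), holds(f,f), ready(f)}
2. step(a)  →  {holds(a,a), holds(a,e), holds(a,f), holds(c,a), holds(f,a), holds(f,b), holds(f,f), ready(a), ready(f)}
optimal plan length = 2; 2 > 1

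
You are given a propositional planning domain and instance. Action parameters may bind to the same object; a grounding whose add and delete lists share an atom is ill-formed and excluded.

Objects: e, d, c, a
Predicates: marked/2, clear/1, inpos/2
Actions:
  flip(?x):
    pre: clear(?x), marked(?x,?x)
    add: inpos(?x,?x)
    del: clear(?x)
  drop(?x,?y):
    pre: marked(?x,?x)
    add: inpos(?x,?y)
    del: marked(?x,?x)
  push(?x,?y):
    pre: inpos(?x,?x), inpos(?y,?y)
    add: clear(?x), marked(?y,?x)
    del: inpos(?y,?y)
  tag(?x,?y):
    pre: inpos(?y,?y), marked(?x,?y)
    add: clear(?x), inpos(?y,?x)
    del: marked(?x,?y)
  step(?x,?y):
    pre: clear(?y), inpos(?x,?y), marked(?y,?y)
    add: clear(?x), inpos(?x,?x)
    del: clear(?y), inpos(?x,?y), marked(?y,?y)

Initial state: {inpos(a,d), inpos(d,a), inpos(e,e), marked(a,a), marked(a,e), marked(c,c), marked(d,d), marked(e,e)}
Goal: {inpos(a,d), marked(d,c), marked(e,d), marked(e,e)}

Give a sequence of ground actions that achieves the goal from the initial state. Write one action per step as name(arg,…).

drop(d,d); drop(c,c); push(d,e); push(c,d)

1. drop(d,d)  →  {inpos(a,d), inpos(d,a), inpos(d,d), inpos(e,e), marked(a,a), marked(a,e), marked(c,c), marked(e,e)}
2. drop(c,c)  →  {inpos(a,d), inpos(c,c), inpos(d,a), inpos(d,d), inpos(e,e), marked(a,a), marked(a,e), marked(e,e)}
3. push(d,e)  →  {clear(d), inpos(a,d), inpos(c,c), inpos(d,a), inpos(d,d), marked(a,a), marked(a,e), marked(e,d), marked(e,e)}
4. push(c,d)  →  {clear(c), clear(d), inpos(a,d), inpos(c,c), inpos(d,a), marked(a,a), marked(a,e), marked(d,c), marked(e,d), marked(e,e)}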